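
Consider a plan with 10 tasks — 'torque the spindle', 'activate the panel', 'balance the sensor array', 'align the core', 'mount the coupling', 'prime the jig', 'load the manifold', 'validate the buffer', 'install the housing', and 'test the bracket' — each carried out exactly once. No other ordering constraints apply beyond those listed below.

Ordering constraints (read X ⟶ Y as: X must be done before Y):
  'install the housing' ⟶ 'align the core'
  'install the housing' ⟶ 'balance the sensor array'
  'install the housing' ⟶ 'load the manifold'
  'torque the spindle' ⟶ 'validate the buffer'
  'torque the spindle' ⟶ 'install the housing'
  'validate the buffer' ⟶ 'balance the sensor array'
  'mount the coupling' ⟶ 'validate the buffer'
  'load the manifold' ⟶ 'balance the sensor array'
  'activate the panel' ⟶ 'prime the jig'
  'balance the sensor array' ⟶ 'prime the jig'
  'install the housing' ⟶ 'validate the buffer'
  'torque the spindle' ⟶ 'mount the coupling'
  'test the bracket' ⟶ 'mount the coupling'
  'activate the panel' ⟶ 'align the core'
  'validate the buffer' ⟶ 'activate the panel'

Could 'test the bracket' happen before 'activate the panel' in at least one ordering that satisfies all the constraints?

Yes

Every valid ordering already has 'test the bracket' before 'activate the panel' (the constraints require it), so in particular at least one does.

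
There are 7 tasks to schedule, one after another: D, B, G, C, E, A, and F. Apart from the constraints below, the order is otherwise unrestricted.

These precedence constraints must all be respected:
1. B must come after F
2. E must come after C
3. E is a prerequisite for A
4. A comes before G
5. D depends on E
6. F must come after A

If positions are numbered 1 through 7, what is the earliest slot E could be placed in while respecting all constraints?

Working backwards through the constraints from E, its only required predecessor is C.
So at minimum 1 task comes before E, putting E no earlier than position 2. That position is achievable by scheduling exactly that predecessor first.

2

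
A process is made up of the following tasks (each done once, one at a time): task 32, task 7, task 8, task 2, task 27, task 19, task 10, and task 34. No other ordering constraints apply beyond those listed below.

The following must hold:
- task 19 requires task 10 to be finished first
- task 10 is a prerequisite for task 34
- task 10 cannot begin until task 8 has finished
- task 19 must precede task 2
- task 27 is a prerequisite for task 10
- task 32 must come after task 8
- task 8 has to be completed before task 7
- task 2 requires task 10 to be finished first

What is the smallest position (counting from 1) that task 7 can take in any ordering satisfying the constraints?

Working backwards through the constraints from task 7, its only required predecessor is task 8.
With 1 mandatory predecessor, the earliest task 7 can sit is position 1+1 = 2, and placing just that one first achieves it.

2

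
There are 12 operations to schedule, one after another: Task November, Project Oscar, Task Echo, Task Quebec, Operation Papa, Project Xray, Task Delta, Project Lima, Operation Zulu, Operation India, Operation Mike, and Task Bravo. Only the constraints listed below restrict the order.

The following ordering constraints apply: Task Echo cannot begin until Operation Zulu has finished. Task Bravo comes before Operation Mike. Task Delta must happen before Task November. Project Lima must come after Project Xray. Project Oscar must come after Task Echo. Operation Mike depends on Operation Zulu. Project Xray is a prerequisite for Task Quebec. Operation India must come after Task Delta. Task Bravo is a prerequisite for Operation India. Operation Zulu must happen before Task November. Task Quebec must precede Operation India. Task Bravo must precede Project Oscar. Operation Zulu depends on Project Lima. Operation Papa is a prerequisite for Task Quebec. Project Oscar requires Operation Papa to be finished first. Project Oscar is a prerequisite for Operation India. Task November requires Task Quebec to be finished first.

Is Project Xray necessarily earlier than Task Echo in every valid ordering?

Yes

Following the dependencies: Project Xray → Project Lima → Operation Zulu → Task Echo.
So Project Xray must precede Task Echo in any valid ordering.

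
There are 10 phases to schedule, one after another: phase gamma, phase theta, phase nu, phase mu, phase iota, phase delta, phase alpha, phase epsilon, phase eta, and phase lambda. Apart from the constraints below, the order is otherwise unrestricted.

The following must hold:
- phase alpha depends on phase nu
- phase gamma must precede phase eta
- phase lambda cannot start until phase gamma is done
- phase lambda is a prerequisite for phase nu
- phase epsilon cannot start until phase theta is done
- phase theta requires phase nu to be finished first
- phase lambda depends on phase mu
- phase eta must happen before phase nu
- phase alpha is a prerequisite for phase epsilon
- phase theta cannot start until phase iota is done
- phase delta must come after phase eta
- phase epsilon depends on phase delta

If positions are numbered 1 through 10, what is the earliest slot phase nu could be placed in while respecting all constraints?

The phases that are forced before phase nu, directly or transitively, are phase gamma, phase mu, phase eta, phase lambda. That's 4 phases.
So at minimum 4 phases come before phase nu, putting phase nu no earlier than position 5. That position is achievable by scheduling exactly those predecessors first.

5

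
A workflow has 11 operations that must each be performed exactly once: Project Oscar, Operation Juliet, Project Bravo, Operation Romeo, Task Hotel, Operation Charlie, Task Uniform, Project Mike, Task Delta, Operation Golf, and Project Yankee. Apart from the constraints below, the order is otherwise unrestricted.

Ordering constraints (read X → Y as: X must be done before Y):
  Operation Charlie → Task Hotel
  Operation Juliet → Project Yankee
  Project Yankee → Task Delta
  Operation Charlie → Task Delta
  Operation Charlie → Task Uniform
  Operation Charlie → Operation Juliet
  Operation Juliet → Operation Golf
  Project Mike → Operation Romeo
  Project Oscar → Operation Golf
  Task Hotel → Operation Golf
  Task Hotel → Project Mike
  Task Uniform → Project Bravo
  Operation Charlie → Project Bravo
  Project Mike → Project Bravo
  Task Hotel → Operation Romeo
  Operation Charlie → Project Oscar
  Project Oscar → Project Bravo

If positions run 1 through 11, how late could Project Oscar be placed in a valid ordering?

9

Every operation that must follow Project Oscar has to come after it. Tracing all chains starting from Project Oscar, those operations are: Project Bravo, Operation Golf — 2 in total.
So at least 2 operations follow Project Oscar, putting Project Oscar no later than position 9. That position is achievable by scheduling everything else first.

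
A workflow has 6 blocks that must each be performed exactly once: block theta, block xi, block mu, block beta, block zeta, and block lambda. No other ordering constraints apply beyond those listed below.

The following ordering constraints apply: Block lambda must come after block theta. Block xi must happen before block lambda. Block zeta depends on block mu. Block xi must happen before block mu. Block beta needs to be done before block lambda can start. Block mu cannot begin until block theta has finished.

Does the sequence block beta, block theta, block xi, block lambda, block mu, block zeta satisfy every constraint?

Checking each listed constraint against this order: for instance, block theta is in position 2 and block mu in position 5, so that constraint holds — and the remaining constraints check out the same way.

Yes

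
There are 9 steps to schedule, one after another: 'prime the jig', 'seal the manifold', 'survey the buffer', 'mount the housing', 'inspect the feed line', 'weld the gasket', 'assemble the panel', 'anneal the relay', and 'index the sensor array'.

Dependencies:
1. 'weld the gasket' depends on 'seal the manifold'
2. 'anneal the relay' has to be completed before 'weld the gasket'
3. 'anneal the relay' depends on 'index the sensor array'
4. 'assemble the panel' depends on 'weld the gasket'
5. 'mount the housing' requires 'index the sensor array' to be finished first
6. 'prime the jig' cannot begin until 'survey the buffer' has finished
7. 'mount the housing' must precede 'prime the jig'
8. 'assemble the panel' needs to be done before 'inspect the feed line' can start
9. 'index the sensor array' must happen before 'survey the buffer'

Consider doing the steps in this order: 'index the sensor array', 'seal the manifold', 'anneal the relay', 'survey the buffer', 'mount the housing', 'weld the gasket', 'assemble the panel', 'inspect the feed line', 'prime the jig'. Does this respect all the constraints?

Yes

Checking each listed constraint against this order: for instance, 'survey the buffer' is in position 4 and 'prime the jig' in position 9, so that constraint holds — and the remaining constraints check out the same way.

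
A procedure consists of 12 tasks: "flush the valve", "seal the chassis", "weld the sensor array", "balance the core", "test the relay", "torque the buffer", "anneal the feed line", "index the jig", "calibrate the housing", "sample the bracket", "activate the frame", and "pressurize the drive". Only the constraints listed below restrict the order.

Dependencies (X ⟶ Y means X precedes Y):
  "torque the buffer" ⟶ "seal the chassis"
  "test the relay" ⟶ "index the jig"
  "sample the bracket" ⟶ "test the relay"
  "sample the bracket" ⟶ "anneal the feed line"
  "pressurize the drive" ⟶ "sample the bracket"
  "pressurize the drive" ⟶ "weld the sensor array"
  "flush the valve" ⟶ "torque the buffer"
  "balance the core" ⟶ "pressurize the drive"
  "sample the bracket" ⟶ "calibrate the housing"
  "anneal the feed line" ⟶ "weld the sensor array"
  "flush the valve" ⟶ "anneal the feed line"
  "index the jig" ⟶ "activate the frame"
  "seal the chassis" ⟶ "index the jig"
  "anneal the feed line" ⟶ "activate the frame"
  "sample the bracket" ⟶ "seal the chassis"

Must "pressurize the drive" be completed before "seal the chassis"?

Yes

Chaining the stated constraints: "pressurize the drive" → "sample the bracket" → "seal the chassis".
That forces "pressurize the drive" before "seal the chassis" in every valid schedule.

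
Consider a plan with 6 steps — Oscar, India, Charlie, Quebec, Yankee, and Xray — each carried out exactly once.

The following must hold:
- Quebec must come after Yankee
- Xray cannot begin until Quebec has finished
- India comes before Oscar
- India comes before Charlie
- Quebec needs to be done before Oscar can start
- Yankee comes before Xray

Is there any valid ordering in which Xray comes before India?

No chain of constraints runs from India to Xray, so India is not required to come first.
So a valid ordering placing Xray earlier than India exists.

Yes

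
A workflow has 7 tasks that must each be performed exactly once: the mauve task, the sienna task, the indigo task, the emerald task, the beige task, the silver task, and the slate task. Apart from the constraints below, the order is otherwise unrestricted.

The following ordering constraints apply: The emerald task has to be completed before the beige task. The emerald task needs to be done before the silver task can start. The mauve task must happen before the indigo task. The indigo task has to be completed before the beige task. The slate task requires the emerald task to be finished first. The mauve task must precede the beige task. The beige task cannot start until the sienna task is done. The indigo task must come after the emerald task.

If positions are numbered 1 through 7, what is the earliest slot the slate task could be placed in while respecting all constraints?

2

The only task forced before the slate task (directly or transitively) is the emerald task.
With 1 mandatory predecessor, the earliest the slate task can sit is position 1+1 = 2, and placing just that one first achieves it.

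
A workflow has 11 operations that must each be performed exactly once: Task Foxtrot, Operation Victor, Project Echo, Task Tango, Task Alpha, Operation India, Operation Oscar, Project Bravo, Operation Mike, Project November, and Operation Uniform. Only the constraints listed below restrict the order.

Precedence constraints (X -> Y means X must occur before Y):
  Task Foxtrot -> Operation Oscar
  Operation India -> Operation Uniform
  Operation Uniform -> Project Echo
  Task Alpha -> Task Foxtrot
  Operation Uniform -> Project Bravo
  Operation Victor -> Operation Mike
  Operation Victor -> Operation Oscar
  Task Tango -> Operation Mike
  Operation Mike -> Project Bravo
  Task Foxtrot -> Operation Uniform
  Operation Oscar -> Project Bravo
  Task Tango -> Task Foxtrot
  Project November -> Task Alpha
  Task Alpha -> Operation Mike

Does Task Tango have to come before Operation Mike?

Chaining the stated constraints: Task Tango → Operation Mike.
Hence Task Tango necessarily comes before Operation Mike.

Yes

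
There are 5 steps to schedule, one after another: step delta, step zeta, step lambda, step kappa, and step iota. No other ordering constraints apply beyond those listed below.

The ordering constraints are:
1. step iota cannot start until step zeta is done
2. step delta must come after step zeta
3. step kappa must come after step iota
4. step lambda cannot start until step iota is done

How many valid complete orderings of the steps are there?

8

Step zeta is the only step with nothing required before it, so every ordering starts there.
Enumerating by repeatedly choosing an available step (one whose prerequisites are all placed) gives 8 distinct complete orderings.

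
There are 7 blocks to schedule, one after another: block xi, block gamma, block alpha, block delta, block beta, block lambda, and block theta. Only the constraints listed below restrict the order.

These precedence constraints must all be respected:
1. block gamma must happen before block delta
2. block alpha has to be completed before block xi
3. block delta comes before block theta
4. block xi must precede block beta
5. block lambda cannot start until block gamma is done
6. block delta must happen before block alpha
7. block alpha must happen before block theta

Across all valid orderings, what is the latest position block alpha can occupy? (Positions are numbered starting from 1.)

4

Following every chain forward from block alpha, the blocks that must come later are block xi, block beta, block theta — 3 of them.
So at least 3 blocks follow block alpha, putting block alpha no later than position 4. That position is achievable by scheduling everything else first.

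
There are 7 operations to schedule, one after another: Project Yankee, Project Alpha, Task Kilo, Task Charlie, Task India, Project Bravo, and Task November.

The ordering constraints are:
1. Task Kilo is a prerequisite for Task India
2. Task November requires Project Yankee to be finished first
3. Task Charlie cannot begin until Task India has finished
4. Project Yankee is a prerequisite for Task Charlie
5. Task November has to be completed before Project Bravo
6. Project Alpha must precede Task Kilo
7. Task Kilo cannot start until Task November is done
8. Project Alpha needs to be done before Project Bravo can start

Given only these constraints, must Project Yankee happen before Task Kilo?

Yes

Following the dependencies: Project Yankee → Task November → Task Kilo.
So Project Yankee must precede Task Kilo in any valid ordering.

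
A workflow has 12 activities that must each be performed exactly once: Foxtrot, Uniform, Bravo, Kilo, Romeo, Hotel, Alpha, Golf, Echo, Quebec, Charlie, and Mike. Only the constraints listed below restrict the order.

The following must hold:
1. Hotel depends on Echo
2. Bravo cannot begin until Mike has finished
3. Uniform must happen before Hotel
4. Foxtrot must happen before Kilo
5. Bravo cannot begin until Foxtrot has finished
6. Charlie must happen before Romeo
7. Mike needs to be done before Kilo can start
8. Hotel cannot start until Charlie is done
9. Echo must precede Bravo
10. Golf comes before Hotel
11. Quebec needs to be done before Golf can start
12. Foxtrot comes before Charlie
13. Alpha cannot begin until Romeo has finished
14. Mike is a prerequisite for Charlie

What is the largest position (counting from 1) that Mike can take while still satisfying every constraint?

Following every chain forward from Mike, the activities that must come later are Bravo, Kilo, Romeo, Hotel, Alpha, Charlie — 6 of them.
So at least 6 activities follow Mike, putting Mike no later than position 6. That position is achievable by scheduling everything else first.

6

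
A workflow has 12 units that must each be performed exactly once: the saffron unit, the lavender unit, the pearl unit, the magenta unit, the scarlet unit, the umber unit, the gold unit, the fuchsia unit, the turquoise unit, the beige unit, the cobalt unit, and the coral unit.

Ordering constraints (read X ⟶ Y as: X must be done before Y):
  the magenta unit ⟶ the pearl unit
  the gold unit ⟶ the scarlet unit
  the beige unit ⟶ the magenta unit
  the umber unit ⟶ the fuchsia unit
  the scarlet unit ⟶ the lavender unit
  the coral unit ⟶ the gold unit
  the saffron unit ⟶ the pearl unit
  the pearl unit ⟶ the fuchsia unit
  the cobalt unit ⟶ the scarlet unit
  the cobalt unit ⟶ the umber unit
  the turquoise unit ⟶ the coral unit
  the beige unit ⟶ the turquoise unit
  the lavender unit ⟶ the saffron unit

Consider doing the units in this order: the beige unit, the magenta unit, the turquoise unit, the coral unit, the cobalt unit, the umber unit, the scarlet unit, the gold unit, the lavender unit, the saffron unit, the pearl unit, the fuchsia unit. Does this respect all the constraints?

Here the gold unit comes after the scarlet unit.
Since the gold unit is required before the scarlet unit, the ordering is invalid.

No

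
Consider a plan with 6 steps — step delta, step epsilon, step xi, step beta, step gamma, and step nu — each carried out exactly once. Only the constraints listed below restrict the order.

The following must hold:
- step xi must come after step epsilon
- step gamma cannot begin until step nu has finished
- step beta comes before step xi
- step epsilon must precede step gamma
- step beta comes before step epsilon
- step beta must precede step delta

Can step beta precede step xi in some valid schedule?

Yes

The constraints force step beta before step xi, so yes — every valid ordering has step beta earlier.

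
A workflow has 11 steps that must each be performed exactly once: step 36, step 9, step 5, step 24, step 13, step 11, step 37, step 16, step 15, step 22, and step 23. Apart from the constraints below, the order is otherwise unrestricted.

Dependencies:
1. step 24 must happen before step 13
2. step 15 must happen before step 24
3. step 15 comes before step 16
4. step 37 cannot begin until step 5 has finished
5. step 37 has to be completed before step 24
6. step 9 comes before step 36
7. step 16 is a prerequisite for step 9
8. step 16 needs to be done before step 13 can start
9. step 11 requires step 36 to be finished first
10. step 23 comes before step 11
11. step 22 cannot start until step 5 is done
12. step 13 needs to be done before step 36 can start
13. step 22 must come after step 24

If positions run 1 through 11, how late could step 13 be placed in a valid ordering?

Following every chain forward from step 13, the steps that must come later are step 36, step 11 — 2 of them.
So at least 2 steps follow step 13, putting step 13 no later than position 9. That position is achievable by scheduling everything else first.

9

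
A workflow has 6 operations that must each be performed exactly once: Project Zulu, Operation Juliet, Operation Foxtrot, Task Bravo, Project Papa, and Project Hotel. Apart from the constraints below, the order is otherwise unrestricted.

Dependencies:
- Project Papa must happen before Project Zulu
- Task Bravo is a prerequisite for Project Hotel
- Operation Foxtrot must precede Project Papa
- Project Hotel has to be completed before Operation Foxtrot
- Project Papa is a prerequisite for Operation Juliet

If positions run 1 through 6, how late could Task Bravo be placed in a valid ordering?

Every operation that must follow Task Bravo has to come after it. Tracing all chains starting from Task Bravo, those operations are: Project Zulu, Operation Juliet, Operation Foxtrot, Project Papa, Project Hotel — 5 in total.
So at least 5 operations follow Task Bravo, putting Task Bravo no later than position 1. That position is achievable by scheduling everything else first.

1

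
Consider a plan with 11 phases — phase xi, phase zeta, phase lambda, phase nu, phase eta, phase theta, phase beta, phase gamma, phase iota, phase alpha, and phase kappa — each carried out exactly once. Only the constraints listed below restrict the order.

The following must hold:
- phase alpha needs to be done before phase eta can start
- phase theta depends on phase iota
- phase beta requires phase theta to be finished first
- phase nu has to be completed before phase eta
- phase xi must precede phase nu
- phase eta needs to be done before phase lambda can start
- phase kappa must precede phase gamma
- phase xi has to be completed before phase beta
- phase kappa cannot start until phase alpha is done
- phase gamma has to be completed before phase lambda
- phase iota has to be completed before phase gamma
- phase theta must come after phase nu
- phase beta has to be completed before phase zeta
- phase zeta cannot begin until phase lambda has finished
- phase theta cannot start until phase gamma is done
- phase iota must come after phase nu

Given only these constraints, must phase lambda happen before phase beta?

No

No chain of constraints connects phase lambda to phase beta in either direction.
A valid ordering placing phase beta before phase lambda exists, so the answer is no.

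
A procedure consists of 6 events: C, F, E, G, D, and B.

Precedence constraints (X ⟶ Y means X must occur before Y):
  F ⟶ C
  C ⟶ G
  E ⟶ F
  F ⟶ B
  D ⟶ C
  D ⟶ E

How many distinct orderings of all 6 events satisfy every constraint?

3

D is the only event with nothing required before it, so every ordering starts there.
Counting all ways to extend the partial order to a total order gives 3.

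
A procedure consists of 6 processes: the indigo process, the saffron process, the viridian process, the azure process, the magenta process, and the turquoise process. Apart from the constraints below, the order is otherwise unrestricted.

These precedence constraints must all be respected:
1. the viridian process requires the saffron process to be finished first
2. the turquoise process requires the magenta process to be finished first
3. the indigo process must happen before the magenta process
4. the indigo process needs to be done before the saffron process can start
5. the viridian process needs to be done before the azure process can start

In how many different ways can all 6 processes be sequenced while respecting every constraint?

The indigo process is the only process with nothing required before it, so every ordering starts there.
Systematically extending each partial ordering one process at a time and counting, there are 10 complete orderings.

10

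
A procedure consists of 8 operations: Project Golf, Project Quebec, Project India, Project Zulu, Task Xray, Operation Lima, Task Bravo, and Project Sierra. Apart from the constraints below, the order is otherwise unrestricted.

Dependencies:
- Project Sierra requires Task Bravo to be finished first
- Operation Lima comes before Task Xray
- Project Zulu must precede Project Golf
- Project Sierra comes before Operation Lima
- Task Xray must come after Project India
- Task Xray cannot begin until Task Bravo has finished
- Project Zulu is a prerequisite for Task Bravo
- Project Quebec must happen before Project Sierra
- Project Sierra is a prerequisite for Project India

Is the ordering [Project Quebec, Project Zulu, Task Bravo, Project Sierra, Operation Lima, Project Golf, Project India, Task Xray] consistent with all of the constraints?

Every stated constraint is respected: Task Bravo sits at position 3, ahead of Task Xray at position 8, and each of the other listed pairs likewise has the predecessor earlier in the sequence.

Yes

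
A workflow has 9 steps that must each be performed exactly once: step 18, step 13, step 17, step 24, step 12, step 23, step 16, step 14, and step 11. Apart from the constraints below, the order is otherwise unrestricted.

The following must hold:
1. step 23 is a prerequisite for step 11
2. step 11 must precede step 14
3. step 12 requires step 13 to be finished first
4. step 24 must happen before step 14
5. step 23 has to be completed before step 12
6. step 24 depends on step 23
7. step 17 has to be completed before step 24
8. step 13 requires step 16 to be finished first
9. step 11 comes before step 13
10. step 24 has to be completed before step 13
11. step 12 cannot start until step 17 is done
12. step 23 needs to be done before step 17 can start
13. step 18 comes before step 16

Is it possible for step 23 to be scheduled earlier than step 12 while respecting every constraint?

Yes

Every valid ordering already has step 23 before step 12 (the constraints require it), so in particular at least one does.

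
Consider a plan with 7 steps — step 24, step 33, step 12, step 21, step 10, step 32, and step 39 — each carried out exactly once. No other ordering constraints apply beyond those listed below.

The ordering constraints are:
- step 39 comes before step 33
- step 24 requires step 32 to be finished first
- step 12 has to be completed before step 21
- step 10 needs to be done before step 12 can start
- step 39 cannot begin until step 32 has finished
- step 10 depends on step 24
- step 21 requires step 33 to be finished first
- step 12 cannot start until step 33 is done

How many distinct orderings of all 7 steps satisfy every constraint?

6

Only step 32 has no prerequisites, so it must go first.
Systematically extending each partial ordering one step at a time and counting, there are 6 complete orderings.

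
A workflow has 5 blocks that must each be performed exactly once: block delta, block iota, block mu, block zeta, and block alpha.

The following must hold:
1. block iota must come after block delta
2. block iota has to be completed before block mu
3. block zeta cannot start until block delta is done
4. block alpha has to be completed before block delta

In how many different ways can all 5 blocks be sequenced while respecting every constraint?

3

Only block alpha has no prerequisites, so it must go first.
Counting all ways to extend the partial order to a total order gives 3.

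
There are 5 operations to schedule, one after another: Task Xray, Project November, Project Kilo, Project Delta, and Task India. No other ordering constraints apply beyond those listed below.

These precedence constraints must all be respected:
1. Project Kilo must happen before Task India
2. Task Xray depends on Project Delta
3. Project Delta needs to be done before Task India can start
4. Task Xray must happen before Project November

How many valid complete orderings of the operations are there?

9

2 operations have no prerequisites (Project Kilo, Project Delta), so any of them could come first.
Counting all ways to extend the partial order to a total order gives 9.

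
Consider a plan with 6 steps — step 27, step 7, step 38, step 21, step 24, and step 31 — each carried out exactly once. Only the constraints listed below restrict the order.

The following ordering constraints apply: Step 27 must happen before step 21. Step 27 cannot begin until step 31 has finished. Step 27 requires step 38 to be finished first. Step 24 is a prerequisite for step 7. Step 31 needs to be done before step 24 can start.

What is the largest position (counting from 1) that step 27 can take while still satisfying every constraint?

5

The only step forced after step 27 (directly or by a chain) is step 21.
So at least 1 step follows step 27, putting step 27 no later than position 5. That position is achievable by scheduling everything else first.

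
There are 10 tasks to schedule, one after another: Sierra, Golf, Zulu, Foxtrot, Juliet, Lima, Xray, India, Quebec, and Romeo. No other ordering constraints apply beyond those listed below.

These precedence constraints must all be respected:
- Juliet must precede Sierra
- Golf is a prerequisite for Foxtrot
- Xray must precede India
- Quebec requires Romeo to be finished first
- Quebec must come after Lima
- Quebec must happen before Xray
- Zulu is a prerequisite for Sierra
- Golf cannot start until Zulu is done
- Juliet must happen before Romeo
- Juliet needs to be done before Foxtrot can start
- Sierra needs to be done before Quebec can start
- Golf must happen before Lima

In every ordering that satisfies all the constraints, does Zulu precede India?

Following the dependencies: Zulu → Sierra → Quebec → Xray → India.
Hence Zulu necessarily comes before India.

Yes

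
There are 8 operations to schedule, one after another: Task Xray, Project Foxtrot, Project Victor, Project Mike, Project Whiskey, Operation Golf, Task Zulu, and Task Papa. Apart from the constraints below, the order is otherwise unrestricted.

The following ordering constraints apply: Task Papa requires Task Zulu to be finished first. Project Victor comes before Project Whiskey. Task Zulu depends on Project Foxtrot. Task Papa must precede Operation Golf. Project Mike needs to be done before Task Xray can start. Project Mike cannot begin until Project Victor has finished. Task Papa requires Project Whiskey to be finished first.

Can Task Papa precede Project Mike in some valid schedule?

The constraints leave Task Papa and Project Mike unordered relative to each other; nothing requires Project Mike earlier.
So a valid ordering placing Task Papa earlier than Project Mike exists.

Yes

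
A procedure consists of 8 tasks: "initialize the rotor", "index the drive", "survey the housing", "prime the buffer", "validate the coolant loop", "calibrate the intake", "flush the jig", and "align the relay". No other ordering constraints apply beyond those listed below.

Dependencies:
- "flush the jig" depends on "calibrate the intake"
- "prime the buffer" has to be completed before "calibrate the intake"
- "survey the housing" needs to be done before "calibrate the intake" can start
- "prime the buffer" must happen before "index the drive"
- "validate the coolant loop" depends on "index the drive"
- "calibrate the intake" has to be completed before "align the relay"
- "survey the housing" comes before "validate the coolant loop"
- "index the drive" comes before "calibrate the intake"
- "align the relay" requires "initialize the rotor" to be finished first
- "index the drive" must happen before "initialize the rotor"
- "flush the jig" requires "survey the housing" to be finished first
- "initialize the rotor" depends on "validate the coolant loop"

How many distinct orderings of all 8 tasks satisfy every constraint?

27

The tasks with no prerequisites are "survey the housing", "prime the buffer"; any of them can be placed first.
Enumerating by repeatedly choosing an available task (one whose prerequisites are all placed) gives 27 distinct complete orderings.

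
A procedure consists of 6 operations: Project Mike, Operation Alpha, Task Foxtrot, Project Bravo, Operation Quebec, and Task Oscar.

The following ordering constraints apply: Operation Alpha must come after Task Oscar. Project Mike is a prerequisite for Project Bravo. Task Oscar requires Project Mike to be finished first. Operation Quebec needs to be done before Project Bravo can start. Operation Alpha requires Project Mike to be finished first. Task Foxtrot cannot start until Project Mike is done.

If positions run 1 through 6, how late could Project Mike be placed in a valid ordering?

The operations that are forced after Project Mike, directly or by a chain of constraints, are Operation Alpha, Task Foxtrot, Project Bravo, Task Oscar. That's 4 operations.
So at least 4 operations follow Project Mike, putting Project Mike no later than position 2. That position is achievable by scheduling everything else first.

2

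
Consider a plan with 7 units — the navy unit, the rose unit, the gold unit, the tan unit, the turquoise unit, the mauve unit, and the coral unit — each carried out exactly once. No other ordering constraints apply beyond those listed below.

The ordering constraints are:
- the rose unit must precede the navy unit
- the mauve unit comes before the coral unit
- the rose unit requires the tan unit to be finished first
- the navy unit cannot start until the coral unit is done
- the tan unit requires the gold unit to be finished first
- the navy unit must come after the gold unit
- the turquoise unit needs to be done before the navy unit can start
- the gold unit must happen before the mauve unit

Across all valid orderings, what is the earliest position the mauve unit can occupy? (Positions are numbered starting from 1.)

2

The only unit forced before the mauve unit (directly or transitively) is the gold unit.
With 1 mandatory predecessor, the earliest the mauve unit can sit is position 1+1 = 2, and placing just that one first achieves it.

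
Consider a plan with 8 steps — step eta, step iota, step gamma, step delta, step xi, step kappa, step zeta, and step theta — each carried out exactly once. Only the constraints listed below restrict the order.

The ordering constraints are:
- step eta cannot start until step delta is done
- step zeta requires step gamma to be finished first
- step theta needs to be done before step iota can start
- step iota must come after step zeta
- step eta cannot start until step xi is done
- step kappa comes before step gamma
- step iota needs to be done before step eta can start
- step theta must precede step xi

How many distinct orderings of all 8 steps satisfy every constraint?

98

The steps with no prerequisites are step delta, step kappa, step theta; any of them can be placed first.
Enumerating by repeatedly choosing an available step (one whose prerequisites are all placed) gives 98 distinct complete orderings.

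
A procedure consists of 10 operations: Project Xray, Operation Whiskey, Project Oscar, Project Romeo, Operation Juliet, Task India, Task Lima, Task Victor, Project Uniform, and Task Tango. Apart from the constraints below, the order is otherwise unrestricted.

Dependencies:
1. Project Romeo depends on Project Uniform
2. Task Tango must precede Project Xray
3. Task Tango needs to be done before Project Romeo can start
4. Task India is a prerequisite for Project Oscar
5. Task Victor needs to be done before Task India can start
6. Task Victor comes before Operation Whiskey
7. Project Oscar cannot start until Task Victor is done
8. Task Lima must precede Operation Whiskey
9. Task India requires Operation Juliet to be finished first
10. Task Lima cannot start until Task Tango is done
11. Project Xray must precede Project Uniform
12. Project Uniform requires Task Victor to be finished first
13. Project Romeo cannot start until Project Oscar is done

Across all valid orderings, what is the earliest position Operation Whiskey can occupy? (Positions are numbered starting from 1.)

4

Working backwards through the constraints from Operation Whiskey, its full set of required predecessors is Task Lima, Task Victor, Task Tango — 3 of them.
With 3 mandatory predecessors, the earliest Operation Whiskey can sit is position 3+1 = 4, and placing just those 3 first achieves it.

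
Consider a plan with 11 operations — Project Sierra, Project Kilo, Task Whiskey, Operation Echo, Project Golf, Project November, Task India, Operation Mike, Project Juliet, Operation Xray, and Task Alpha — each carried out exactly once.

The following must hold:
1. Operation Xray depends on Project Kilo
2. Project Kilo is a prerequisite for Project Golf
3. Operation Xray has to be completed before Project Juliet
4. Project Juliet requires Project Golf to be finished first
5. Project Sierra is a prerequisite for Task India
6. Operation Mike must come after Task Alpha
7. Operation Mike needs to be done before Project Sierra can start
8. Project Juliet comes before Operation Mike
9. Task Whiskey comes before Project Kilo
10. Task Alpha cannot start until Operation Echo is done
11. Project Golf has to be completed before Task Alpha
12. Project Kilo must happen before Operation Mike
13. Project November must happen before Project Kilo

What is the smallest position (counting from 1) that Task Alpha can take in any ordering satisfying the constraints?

The operations that are forced before Task Alpha, directly or transitively, are Project Kilo, Task Whiskey, Operation Echo, Project Golf, Project November. That's 5 operations.
So at minimum 5 operations come before Task Alpha, putting Task Alpha no earlier than position 6. That position is achievable by scheduling exactly those predecessors first.

6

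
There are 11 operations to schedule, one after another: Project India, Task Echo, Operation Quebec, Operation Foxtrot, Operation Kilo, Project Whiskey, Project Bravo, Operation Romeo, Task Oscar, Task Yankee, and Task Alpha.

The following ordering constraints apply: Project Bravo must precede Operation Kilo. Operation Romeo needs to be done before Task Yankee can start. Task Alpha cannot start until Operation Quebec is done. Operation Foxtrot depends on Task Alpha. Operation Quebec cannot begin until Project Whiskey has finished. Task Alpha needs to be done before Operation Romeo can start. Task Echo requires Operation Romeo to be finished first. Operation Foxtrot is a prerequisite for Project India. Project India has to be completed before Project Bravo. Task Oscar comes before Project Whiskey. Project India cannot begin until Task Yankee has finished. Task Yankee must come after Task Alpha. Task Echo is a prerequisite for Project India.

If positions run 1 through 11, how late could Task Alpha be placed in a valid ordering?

The operations that are forced after Task Alpha, directly or by a chain of constraints, are Project India, Task Echo, Operation Foxtrot, Operation Kilo, Project Bravo, Operation Romeo, Task Yankee. That's 7 operations.
With 7 mandatory successors out of 11 operations total, the latest slot for Task Alpha is 11−7 = 4, and it's reachable by doing all non-successors before Task Alpha.

4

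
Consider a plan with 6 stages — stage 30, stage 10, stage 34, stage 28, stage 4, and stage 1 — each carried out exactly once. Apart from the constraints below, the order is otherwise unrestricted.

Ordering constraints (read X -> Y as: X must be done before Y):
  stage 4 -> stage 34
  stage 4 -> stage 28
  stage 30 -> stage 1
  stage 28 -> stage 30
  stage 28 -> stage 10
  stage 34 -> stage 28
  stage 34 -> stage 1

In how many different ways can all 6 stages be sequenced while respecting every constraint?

Only stage 4 has no prerequisites, so it must go first.
Counting all ways to extend the partial order to a total order gives 3.

3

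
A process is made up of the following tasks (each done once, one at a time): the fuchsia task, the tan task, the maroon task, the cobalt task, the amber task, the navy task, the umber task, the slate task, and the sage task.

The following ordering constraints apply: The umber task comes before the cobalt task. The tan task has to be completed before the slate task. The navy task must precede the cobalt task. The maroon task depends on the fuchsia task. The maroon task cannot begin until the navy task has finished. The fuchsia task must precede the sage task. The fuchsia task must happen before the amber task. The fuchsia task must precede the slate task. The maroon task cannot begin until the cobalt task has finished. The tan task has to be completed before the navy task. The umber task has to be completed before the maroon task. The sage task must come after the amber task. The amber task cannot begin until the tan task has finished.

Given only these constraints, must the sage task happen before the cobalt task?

Nothing in the constraints links the sage task and the cobalt task; they are unordered relative to each other.
So the sage task can come before the cobalt task or after — it is not forced.

No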